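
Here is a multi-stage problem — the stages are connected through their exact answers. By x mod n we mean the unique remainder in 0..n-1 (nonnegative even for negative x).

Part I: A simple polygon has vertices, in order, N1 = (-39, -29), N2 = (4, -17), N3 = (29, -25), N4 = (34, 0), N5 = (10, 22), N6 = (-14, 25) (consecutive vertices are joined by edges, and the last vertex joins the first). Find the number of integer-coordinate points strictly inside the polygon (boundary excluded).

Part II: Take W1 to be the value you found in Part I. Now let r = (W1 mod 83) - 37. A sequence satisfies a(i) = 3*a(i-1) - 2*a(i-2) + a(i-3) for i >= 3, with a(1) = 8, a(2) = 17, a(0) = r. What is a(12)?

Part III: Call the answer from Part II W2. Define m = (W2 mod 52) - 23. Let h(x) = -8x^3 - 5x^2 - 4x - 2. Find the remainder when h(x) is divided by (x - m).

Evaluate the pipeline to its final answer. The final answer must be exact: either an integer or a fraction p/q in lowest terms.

71965

Part I: cross terms: (-39*-17 - 4*-29)=779, (4*-25 - 29*-17)=393, (29*0 - 34*-25)=850, (34*22 - 10*0)=748, (10*25 - -14*22)=558, (-14*-29 - -39*25)=1381; twice the area = |4709| = 4709; area = 4709/2; boundary points = 1 + 1 + 5 + 2 + 3 + 1 = 13; strictly interior points = area - boundary/2 + 1 = 2349; answer 2349
Part II: W1 = 2349; r = -12; a(3) = 3*(17) - 2*(8) + 1*(-12) = 23; iterating: a(3)=23, a(4)=43, a(5)=100, a(6)=237, a(7)=554, a(8)=1288, a(9)=2993, a(10)=6957, a(11)=16173, a(12)=37598; answer 37598
Part III: W2 = 37598; m = -21; remainder = value at the root: -8*(-21)^3 - 5*(-21)^2 - 4*(-21)^1 - 2 = (74088) + (-2205) + (84) + (-2) = 71965; answer 71965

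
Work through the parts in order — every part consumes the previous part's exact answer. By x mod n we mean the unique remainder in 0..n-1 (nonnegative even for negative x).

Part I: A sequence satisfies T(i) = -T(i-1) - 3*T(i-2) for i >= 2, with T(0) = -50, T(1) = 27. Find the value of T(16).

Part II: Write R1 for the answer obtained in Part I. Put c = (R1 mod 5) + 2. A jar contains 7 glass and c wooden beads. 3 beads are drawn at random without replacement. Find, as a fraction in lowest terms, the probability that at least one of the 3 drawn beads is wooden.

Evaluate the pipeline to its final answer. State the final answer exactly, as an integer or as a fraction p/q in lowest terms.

7/12

Part I: T(2) = -1*(27) - 3*(-50) = 123; iterating: T(2)=123, T(3)=-204, T(4)=-165, T(5)=777, T(6)=-282, T(7)=-2049, T(8)=2895, T(9)=3252, T(10)=-11937, T(11)=2181, T(12)=33630, T(13)=-40173, T(14)=-60717, T(15)=181236, T(16)=915; answer 915
Part II: R1 = 915; c = 2; total draws C(9,3) = 84; complement C(7,3) = 35; favorable 84 - 35 = 49; P = 7/12; answer 7/12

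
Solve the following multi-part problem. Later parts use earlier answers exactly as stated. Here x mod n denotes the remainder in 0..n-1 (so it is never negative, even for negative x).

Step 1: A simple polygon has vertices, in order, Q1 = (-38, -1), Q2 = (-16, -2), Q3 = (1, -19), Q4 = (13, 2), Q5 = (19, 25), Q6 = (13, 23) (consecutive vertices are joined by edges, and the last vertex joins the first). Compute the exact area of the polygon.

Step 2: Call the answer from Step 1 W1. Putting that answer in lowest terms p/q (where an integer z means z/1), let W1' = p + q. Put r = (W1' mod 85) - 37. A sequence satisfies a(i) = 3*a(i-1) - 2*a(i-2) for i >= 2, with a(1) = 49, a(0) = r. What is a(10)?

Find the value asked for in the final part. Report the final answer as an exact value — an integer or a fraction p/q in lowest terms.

80787

Step 1: cross terms: (-38*-2 - -16*-1)=60, (-16*-19 - 1*-2)=306, (1*2 - 13*-19)=249, (13*25 - 19*2)=287, (19*23 - 13*25)=112, (13*-1 - -38*23)=861; twice the area = |1875| = 1875; area = 1875/2; answer 1875/2
Step 2: W1 = 1875/2; threaded value p + q = 1877; r = -30; a(2) = 3*(49) - 2*(-30) = 207; iterating: a(2)=207, a(3)=523, a(4)=1155, a(5)=2419, a(6)=4947, a(7)=10003, a(8)=20115, a(9)=40339, a(10)=80787; answer 80787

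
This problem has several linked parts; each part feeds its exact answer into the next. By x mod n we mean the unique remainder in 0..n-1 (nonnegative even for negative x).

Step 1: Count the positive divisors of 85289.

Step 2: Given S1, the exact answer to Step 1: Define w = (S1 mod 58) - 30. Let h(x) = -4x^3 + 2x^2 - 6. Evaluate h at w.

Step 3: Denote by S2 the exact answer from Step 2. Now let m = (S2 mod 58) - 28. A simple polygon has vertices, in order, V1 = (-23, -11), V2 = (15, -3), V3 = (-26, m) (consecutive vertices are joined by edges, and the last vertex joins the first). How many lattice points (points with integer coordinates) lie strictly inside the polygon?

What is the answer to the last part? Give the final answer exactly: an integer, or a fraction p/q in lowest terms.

Step 1: 85289 = 17 * 29 * 173; number of divisors = (1+1) * (1+1) * (1+1) = 8; answer 8
Step 2: S1 = 8; w = -22; -4*(-22)^3 + 2*(-22)^2 - 6 = (42592) + (968) + (-6) = 43554; answer 43554
Step 3: S2 = 43554; m = 26; cross terms: (-23*-3 - 15*-11)=234, (15*26 - -26*-3)=312, (-26*-11 - -23*26)=884; twice the area = |1430| = 1430; area = 715; boundary points = 2 + 1 + 1 = 4; strictly interior points = area - boundary/2 + 1 = 714; answer 714

714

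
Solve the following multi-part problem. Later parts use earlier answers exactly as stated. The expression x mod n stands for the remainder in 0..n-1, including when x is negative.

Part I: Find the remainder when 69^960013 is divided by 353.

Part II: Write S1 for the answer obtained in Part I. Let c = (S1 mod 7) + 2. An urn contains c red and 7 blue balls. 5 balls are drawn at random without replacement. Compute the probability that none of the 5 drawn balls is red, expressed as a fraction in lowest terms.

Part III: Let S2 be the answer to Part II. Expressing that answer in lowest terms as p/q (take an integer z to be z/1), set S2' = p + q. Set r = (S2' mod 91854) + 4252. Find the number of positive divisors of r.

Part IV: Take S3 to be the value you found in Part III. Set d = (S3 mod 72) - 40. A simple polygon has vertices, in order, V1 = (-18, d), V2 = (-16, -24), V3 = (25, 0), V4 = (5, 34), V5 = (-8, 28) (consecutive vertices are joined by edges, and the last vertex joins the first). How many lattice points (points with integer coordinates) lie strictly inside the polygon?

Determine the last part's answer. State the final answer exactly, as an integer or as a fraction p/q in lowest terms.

1252

Part I: squarings mod 353: 69^1=69, 69^2=172, 69^4=285, 69^8=35, 69^16=166, 69^32=22, 69^64=131, 69^128=217, 69^256=140, 69^512=185, 69^1024=337, 69^2048=256, 69^4096=231, 69^8192=58, 69^16384=187, 69^32768=22, 69^65536=131, 69^131072=217, 69^262144=140, 69^524288=185; 69^960013 = 69^1 * 69^4 * 69^8 * 69^512 * 69^1024 * 69^8192 * 69^32768 * 69^131072 * 69^262144 * 69^524288 = 239 (mod 353); answer 239
Part II: S1 = 239; c = 3; total draws C(10,5) = 252; favorable C(7,5) = 21; P = 1/12; answer 1/12
Part III: S2 = 1/12; threaded value p + q = 13; r = 4265; 4265 = 5 * 853; number of divisors = (1+1) * (1+1) = 4; answer 4
Part IV: S3 = 4; d = -36; cross terms: (-18*-24 - -16*-36)=-144, (-16*0 - 25*-24)=600, (25*34 - 5*0)=850, (5*28 - -8*34)=412, (-8*-36 - -18*28)=792; twice the area = |2510| = 2510; area = 1255; boundary points = 2 + 1 + 2 + 1 + 2 = 8; strictly interior points = area - boundary/2 + 1 = 1252; answer 1252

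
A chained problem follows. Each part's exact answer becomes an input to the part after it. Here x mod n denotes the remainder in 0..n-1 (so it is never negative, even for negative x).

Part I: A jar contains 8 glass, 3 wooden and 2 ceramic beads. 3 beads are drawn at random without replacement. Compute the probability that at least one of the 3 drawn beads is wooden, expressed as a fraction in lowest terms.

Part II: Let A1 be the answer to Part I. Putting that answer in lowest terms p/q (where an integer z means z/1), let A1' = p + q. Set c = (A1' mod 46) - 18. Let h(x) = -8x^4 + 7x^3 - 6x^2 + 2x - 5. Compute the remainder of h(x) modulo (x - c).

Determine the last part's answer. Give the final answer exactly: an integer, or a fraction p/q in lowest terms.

-2560853

Part I: total draws C(13,3) = 286; complement C(10,3) = 120; favorable 286 - 120 = 166; P = 83/143; answer 83/143
Part II: A1 = 83/143; threaded value p + q = 226; c = 24; remainder = value at the root: -8*(24)^4 + 7*(24)^3 - 6*(24)^2 + 2*(24)^1 - 5 = (-2654208) + (96768) + (-3456) + (48) + (-5) = -2560853; answer -2560853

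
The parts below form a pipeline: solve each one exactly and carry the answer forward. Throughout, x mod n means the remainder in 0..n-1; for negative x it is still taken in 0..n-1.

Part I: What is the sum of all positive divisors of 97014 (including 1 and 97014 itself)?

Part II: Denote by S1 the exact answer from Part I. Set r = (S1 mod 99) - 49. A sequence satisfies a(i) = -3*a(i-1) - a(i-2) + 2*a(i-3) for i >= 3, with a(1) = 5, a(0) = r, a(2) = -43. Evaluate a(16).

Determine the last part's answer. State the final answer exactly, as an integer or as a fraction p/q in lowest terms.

Part I: 97014 = 2 * 3 * 19 * 23 * 37; sigma = (1 + 2) * (1 + 3) * (1 + 19) * (1 + 23) * (1 + 37) = 3 * 4 * 20 * 24 * 38 = 218880; answer 218880
Part II: S1 = 218880; r = 41; a(3) = -3*(-43) - 1*(5) + 2*(41) = 206; iterating: a(3)=206, a(4)=-565, a(5)=1403, a(6)=-3232, a(7)=7163, a(8)=-15451, a(9)=32726, a(10)=-68401, a(11)=141575, a(12)=-290872, a(13)=594239, a(14)=-1208695, a(15)=2450102, a(16)=-4953133; answer -4953133

-4953133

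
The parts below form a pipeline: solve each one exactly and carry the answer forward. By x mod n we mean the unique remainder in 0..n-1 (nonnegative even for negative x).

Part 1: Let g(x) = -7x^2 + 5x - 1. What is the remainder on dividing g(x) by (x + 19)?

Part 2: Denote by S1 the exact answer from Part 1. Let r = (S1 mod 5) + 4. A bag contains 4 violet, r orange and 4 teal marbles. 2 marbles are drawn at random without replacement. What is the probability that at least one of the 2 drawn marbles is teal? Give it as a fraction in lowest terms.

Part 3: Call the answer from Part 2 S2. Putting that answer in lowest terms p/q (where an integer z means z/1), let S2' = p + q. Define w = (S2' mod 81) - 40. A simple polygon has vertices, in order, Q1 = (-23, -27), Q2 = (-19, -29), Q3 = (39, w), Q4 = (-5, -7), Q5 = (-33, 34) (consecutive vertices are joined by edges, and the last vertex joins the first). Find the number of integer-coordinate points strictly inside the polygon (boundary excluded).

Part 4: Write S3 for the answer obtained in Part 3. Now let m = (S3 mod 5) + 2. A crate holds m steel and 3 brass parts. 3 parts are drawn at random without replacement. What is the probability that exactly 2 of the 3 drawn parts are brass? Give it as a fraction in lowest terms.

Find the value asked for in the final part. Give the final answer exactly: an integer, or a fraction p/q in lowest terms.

Part 1: remainder = value at the root: -7*(-19)^2 + 5*(-19)^1 - 1 = (-2527) + (-95) + (-1) = -2623; answer -2623
Part 2: S1 = -2623; r = 6; total draws C(14,2) = 91; complement C(10,2) = 45; favorable 91 - 45 = 46; P = 46/91; answer 46/91
Part 3: S2 = 46/91; threaded value p + q = 137; w = 16; cross terms: (-23*-29 - -19*-27)=154, (-19*16 - 39*-29)=827, (39*-7 - -5*16)=-193, (-5*34 - -33*-7)=-401, (-33*-27 - -23*34)=1673; twice the area = |2060| = 2060; area = 1030; boundary points = 2 + 1 + 1 + 1 + 1 = 6; strictly interior points = area - boundary/2 + 1 = 1028; answer 1028
Part 4: S3 = 1028; m = 5; total draws C(8,3) = 56; favorable C(3,2)*C(5,1) = 15; P = 15/56; answer 15/56

15/56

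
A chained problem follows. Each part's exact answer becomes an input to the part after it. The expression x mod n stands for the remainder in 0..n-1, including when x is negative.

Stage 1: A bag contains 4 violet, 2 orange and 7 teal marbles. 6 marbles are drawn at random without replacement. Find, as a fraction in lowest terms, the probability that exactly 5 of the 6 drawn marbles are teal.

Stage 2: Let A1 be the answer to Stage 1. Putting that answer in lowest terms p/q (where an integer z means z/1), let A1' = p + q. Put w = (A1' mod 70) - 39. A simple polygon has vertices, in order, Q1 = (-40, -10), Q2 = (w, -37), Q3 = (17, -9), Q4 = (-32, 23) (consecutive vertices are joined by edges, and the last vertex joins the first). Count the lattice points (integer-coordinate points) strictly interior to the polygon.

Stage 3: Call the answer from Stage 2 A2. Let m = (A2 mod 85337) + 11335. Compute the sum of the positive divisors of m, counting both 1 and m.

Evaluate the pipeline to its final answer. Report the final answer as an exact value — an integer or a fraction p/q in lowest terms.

Stage 1: total draws C(13,6) = 1716; favorable C(7,5)*C(6,1) = 126; P = 21/286; answer 21/286
Stage 2: A1 = 21/286; threaded value p + q = 307; w = -12; cross terms: (-40*-37 - -12*-10)=1360, (-12*-9 - 17*-37)=737, (17*23 - -32*-9)=103, (-32*-10 - -40*23)=1240; twice the area = |3440| = 3440; area = 1720; boundary points = 1 + 1 + 1 + 1 = 4; strictly interior points = area - boundary/2 + 1 = 1719; answer 1719
Stage 3: A2 = 1719; m = 13054; 13054 = 2 * 61 * 107; sigma = (1 + 2) * (1 + 61) * (1 + 107) = 3 * 62 * 108 = 20088; answer 20088

20088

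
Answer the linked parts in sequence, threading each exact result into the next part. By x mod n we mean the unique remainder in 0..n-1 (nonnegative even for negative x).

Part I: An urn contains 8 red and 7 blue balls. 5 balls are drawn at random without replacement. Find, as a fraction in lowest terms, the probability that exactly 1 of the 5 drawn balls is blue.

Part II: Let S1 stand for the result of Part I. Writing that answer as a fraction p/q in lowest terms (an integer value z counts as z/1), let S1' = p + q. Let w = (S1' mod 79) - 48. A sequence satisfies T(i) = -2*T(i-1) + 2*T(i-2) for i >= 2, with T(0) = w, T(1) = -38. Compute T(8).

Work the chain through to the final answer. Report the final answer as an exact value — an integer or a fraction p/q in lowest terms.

18960

Part I: total draws C(15,5) = 3003; favorable C(7,1)*C(8,4) = 490; P = 70/429; answer 70/429
Part II: S1 = 70/429; threaded value p + q = 499; w = -23; T(2) = -2*(-38) + 2*(-23) = 30; iterating: T(2)=30, T(3)=-136, T(4)=332, T(5)=-936, T(6)=2536, T(7)=-6944, T(8)=18960; answer 18960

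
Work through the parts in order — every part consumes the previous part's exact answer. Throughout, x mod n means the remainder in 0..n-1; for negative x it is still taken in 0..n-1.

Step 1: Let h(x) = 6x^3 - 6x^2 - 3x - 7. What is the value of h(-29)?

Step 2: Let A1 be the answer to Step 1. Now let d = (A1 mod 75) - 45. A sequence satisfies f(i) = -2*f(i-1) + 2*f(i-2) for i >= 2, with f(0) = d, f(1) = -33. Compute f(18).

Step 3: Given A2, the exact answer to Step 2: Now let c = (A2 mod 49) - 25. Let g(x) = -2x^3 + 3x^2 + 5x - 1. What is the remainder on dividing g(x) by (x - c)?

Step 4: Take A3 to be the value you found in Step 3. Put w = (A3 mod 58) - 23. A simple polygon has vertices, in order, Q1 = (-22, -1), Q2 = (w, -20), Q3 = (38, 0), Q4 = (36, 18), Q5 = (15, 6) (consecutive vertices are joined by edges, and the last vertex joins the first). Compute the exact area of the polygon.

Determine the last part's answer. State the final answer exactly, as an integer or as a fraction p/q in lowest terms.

Step 1: 6*(-29)^3 - 6*(-29)^2 - 3*(-29)^1 - 7 = (-146334) + (-5046) + (87) + (-7) = -151300; answer -151300
Step 2: A1 = -151300; d = 5; f(2) = -2*(-33) + 2*(5) = 76; iterating: f(2)=76, f(3)=-218, f(4)=588, f(5)=-1612, f(6)=4400, f(7)=-12024, f(8)=32848, f(9)=-89744, f(10)=245184, f(11)=-669856, f(12)=1830080, f(13)=-4999872, f(14)=13659904, f(15)=-37319552, f(16)=101958912, f(17)=-278556928, f(18)=761031680; answer 761031680
Step 3: A2 = 761031680; c = 13; remainder = value at the root: -2*(13)^3 + 3*(13)^2 + 5*(13)^1 - 1 = (-4394) + (507) + (65) + (-1) = -3823; answer -3823
Step 4: A3 = -3823; w = -18; cross terms: (-22*-20 - -18*-1)=422, (-18*0 - 38*-20)=760, (38*18 - 36*0)=684, (36*6 - 15*18)=-54, (15*-1 - -22*6)=117; twice the area = |1929| = 1929; area = 1929/2; answer 1929/2

1929/2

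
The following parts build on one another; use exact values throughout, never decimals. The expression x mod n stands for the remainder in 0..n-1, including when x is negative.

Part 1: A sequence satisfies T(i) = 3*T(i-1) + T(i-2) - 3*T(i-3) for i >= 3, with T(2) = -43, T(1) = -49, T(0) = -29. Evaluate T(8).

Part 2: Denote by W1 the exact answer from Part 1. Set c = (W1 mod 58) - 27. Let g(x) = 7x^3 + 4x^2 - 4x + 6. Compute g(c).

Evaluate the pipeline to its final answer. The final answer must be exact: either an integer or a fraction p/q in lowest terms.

Part 1: T(3) = 3*(-43) + 1*(-49) - 3*(-29) = -91; iterating: T(3)=-91, T(4)=-169, T(5)=-469, T(6)=-1303, T(7)=-3871, T(8)=-11509; answer -11509
Part 2: W1 = -11509; c = 6; 7*(6)^3 + 4*(6)^2 - 4*(6)^1 + 6 = (1512) + (144) + (-24) + (6) = 1638; answer 1638

1638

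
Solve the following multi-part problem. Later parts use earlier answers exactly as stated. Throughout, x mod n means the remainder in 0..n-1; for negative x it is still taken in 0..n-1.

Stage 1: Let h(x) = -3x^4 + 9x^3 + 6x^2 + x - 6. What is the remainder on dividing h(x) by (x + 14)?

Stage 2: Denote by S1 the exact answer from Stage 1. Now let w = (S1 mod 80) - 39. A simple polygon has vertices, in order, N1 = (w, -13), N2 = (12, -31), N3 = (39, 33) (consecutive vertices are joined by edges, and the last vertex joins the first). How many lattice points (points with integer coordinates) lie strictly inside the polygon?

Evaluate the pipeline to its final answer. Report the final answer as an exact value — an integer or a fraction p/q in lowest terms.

1489

Stage 1: remainder = value at the root: -3*(-14)^4 + 9*(-14)^3 + 6*(-14)^2 + 1*(-14)^1 - 6 = (-115248) + (-24696) + (1176) + (-14) + (-6) = -138788; answer -138788
Stage 2: S1 = -138788; w = -27; cross terms: (-27*-31 - 12*-13)=993, (12*33 - 39*-31)=1605, (39*-13 - -27*33)=384; twice the area = |2982| = 2982; area = 1491; boundary points = 3 + 1 + 2 = 6; strictly interior points = area - boundary/2 + 1 = 1489; answer 1489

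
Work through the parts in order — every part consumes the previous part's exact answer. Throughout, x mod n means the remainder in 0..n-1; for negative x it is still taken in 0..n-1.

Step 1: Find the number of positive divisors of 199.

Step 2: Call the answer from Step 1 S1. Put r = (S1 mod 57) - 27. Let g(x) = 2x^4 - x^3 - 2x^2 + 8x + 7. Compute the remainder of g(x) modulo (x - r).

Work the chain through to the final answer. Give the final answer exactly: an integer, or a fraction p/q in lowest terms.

795432

Step 1: 199 is prime, so its only divisors are 1 and 199; count = 2; answer 2
Step 2: S1 = 2; r = -25; remainder = value at the root: 2*(-25)^4 - 1*(-25)^3 - 2*(-25)^2 + 8*(-25)^1 + 7 = (781250) + (15625) + (-1250) + (-200) + (7) = 795432; answer 795432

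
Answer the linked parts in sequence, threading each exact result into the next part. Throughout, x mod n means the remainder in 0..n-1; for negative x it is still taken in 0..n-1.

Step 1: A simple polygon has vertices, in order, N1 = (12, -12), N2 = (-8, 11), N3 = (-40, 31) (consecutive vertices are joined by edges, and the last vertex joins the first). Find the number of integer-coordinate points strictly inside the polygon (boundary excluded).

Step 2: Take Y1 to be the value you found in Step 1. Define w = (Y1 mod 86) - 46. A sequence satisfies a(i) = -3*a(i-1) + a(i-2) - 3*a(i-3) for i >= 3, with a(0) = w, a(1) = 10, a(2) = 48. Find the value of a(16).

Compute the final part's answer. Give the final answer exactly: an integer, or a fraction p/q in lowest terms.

Step 1: cross terms: (12*11 - -8*-12)=36, (-8*31 - -40*11)=192, (-40*-12 - 12*31)=108; twice the area = |336| = 336; area = 168; boundary points = 1 + 4 + 1 = 6; strictly interior points = area - boundary/2 + 1 = 166; answer 166
Step 2: Y1 = 166; w = 34; a(3) = -3*(48) + 1*(10) - 3*(34) = -236; iterating: a(3)=-236, a(4)=726, a(5)=-2558, a(6)=9108, a(7)=-32060, a(8)=112962, a(9)=-398270, a(10)=1403952, a(11)=-4949012, a(12)=17445798, a(13)=-61498262, a(14)=216787620, a(15)=-764198516, a(16)=2693877954; answer 2693877954

2693877954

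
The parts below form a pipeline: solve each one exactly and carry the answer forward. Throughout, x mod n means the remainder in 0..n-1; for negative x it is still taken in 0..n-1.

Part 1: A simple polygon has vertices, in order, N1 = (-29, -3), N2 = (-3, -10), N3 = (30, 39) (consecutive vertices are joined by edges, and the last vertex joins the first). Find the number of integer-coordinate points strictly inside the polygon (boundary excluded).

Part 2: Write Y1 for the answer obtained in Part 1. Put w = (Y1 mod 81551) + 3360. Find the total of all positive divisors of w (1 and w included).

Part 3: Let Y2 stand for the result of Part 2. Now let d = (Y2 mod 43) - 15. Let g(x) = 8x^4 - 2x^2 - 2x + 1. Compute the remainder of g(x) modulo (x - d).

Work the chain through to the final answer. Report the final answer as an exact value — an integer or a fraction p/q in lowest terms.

Part 1: cross terms: (-29*-10 - -3*-3)=281, (-3*39 - 30*-10)=183, (30*-3 - -29*39)=1041; twice the area = |1505| = 1505; area = 1505/2; boundary points = 1 + 1 + 1 = 3; strictly interior points = area - boundary/2 + 1 = 752; answer 752
Part 2: Y1 = 752; w = 4112; 4112 = 2^4 * 257; sigma = (1 + 2 + 4 + 8 + 16) * (1 + 257) = 31 * 258 = 7998; answer 7998
Part 3: Y2 = 7998; d = -15; remainder = value at the root: 8*(-15)^4 - 2*(-15)^2 - 2*(-15)^1 + 1 = (405000) + (-450) + (30) + (1) = 404581; answer 404581

404581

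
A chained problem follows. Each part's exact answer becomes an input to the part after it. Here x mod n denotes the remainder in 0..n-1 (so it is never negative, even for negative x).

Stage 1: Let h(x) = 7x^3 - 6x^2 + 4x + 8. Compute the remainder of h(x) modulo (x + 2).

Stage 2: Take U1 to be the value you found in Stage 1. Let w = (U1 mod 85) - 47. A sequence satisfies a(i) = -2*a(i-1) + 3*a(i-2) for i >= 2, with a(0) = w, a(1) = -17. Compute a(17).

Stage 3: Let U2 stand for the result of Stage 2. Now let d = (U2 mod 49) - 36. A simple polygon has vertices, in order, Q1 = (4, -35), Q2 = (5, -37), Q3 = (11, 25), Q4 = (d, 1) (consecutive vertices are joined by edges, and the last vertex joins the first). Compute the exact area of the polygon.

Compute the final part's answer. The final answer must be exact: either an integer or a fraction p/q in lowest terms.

133

Stage 1: remainder = value at the root: 7*(-2)^3 - 6*(-2)^2 + 4*(-2)^1 + 8 = (-56) + (-24) + (-8) + (8) = -80; answer -80
Stage 2: U1 = -80; w = -42; a(2) = -2*(-17) + 3*(-42) = -92; iterating: a(2)=-92, a(3)=133, a(4)=-542, a(5)=1483, a(6)=-4592, a(7)=13633, a(8)=-41042, a(9)=122983, a(10)=-369092, a(11)=1107133, a(12)=-3321542, a(13)=9964483, a(14)=-29893592, a(15)=89680633, a(16)=-269042042, a(17)=807125983; answer 807125983
Stage 3: U2 = 807125983; d = 5; cross terms: (4*-37 - 5*-35)=27, (5*25 - 11*-37)=532, (11*1 - 5*25)=-114, (5*-35 - 4*1)=-179; twice the area = |266| = 266; area = 133; answer 133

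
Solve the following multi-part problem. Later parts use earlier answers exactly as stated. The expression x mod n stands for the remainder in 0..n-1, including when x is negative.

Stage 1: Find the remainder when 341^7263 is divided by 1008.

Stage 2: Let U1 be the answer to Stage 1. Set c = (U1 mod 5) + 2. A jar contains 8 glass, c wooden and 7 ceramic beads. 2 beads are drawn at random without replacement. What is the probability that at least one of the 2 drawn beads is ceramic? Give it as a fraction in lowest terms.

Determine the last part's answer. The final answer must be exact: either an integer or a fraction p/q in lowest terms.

Stage 1: squarings mod 1008: 341^1=341, 341^2=361, 341^4=289, 341^8=865, 341^16=289, 341^32=865, 341^64=289, 341^128=865, 341^256=289, 341^512=865, 341^1024=289, 341^2048=865, 341^4096=289; 341^7263 = 341^1 * 341^2 * 341^4 * 341^8 * 341^16 * 341^64 * 341^1024 * 341^2048 * 341^4096 = 125 (mod 1008); answer 125
Stage 2: U1 = 125; c = 2; total draws C(17,2) = 136; complement C(10,2) = 45; favorable 136 - 45 = 91; P = 91/136; answer 91/136

91/136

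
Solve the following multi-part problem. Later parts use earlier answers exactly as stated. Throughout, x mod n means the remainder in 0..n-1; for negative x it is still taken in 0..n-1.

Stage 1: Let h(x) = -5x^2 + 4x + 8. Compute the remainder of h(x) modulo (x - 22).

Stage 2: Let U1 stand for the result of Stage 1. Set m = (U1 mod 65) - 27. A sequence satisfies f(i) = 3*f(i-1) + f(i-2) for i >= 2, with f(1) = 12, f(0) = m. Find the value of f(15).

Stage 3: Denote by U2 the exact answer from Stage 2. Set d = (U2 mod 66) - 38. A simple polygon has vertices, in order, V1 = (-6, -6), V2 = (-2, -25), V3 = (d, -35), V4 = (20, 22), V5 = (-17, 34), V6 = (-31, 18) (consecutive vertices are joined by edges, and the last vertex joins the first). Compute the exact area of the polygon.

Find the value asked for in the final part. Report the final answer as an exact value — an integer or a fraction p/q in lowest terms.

Stage 1: remainder = value at the root: -5*(22)^2 + 4*(22)^1 + 8 = (-2420) + (88) + (8) = -2324; answer -2324
Stage 2: U1 = -2324; m = -11; f(2) = 3*(12) + 1*(-11) = 25; iterating: f(2)=25, f(3)=87, f(4)=286, f(5)=945, f(6)=3121, f(7)=10308, f(8)=34045, f(9)=112443, f(10)=371374, f(11)=1226565, f(12)=4051069, f(13)=13379772, f(14)=44190385, f(15)=145950927; answer 145950927
Stage 3: U2 = 145950927; d = 7; cross terms: (-6*-25 - -2*-6)=138, (-2*-35 - 7*-25)=245, (7*22 - 20*-35)=854, (20*34 - -17*22)=1054, (-17*18 - -31*34)=748, (-31*-6 - -6*18)=294; twice the area = |3333| = 3333; area = 3333/2; answer 3333/2

3333/2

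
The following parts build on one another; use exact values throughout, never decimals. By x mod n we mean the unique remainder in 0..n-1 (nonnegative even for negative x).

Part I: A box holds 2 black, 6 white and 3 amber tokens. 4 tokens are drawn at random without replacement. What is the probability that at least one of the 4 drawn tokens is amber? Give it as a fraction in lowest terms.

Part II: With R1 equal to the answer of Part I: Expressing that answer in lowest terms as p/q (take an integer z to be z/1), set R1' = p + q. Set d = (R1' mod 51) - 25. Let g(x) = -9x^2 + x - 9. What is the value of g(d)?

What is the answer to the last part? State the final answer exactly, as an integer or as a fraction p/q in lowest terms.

Part I: total draws C(11,4) = 330; complement C(8,4) = 70; favorable 330 - 70 = 260; P = 26/33; answer 26/33
Part II: R1 = 26/33; threaded value p + q = 59; d = -17; -9*(-17)^2 + 1*(-17)^1 - 9 = (-2601) + (-17) + (-9) = -2627; answer -2627

-2627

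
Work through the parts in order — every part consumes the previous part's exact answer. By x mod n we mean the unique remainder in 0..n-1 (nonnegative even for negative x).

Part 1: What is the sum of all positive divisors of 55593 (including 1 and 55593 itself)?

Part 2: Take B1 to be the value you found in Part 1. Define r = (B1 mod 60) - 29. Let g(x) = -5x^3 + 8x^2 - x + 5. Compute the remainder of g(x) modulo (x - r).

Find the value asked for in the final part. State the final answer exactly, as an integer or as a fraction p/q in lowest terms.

Part 1: 55593 = 3^3 * 29 * 71; sigma = (1 + 3 + 9 + 27) * (1 + 29) * (1 + 71) = 40 * 30 * 72 = 86400; answer 86400
Part 2: B1 = 86400; r = -29; remainder = value at the root: -5*(-29)^3 + 8*(-29)^2 - 1*(-29)^1 + 5 = (121945) + (6728) + (29) + (5) = 128707; answer 128707

128707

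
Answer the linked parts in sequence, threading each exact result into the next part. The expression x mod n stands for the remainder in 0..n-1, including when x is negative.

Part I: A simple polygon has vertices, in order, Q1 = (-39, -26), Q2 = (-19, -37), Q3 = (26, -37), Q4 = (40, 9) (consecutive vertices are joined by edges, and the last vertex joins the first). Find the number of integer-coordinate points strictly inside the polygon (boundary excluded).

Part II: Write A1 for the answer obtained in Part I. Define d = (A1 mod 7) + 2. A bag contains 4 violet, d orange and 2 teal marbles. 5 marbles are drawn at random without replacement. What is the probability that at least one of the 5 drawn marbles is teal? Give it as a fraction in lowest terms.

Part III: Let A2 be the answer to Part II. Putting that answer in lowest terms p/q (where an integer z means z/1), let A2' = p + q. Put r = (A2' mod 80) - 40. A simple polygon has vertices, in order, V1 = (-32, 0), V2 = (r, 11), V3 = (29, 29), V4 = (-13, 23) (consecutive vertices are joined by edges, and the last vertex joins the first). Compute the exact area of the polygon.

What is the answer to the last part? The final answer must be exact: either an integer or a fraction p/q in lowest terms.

511

Part I: cross terms: (-39*-37 - -19*-26)=949, (-19*-37 - 26*-37)=1665, (26*9 - 40*-37)=1714, (40*-26 - -39*9)=-689; twice the area = |3639| = 3639; area = 3639/2; boundary points = 1 + 45 + 2 + 1 = 49; strictly interior points = area - boundary/2 + 1 = 1796; answer 1796
Part II: A1 = 1796; d = 6; total draws C(12,5) = 792; complement C(10,5) = 252; favorable 792 - 252 = 540; P = 15/22; answer 15/22
Part III: A2 = 15/22; threaded value p + q = 37; r = -3; cross terms: (-32*11 - -3*0)=-352, (-3*29 - 29*11)=-406, (29*23 - -13*29)=1044, (-13*0 - -32*23)=736; twice the area = |1022| = 1022; area = 511; answer 511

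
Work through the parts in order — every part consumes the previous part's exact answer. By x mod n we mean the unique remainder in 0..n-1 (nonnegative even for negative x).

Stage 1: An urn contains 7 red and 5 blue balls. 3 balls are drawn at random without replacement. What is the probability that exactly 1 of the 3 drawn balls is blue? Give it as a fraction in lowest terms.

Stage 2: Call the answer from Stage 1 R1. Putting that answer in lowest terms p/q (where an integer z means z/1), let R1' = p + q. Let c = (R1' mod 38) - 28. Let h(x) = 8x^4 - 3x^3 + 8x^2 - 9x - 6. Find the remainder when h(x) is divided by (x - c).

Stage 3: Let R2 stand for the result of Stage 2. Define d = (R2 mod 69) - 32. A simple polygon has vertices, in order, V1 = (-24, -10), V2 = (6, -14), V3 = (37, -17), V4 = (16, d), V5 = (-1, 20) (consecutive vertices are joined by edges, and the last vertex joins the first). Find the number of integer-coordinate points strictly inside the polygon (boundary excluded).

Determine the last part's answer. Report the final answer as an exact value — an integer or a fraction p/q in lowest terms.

752

Stage 1: total draws C(12,3) = 220; favorable C(5,1)*C(7,2) = 105; P = 21/44; answer 21/44
Stage 2: R1 = 21/44; threaded value p + q = 65; c = -1; remainder = value at the root: 8*(-1)^4 - 3*(-1)^3 + 8*(-1)^2 - 9*(-1)^1 - 6 = (8) + (3) + (8) + (9) + (-6) = 22; answer 22
Stage 3: R2 = 22; d = -10; cross terms: (-24*-14 - 6*-10)=396, (6*-17 - 37*-14)=416, (37*-10 - 16*-17)=-98, (16*20 - -1*-10)=310, (-1*-10 - -24*20)=490; twice the area = |1514| = 1514; area = 757; boundary points = 2 + 1 + 7 + 1 + 1 = 12; strictly interior points = area - boundary/2 + 1 = 752; answer 752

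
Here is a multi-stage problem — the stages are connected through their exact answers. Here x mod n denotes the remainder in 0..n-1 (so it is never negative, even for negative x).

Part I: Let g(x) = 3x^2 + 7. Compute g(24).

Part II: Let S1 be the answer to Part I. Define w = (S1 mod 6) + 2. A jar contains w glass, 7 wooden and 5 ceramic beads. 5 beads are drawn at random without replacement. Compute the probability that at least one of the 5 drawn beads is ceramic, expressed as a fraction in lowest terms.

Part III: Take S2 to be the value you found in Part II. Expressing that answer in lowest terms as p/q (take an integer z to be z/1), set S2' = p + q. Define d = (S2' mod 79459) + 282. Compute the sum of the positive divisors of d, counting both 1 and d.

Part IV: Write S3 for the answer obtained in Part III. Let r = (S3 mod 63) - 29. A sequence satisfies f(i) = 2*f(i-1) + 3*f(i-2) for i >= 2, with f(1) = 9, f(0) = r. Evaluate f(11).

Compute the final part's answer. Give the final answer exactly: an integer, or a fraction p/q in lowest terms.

Part I: 3*(24)^2 + 7 = (1728) + (7) = 1735; answer 1735
Part II: S1 = 1735; w = 3; total draws C(15,5) = 3003; complement C(10,5) = 252; favorable 3003 - 252 = 2751; P = 131/143; answer 131/143
Part III: S2 = 131/143; threaded value p + q = 274; d = 556; 556 = 2^2 * 139; sigma = (1 + 2 + 4) * (1 + 139) = 7 * 140 = 980; answer 980
Part IV: S3 = 980; r = 6; f(2) = 2*(9) + 3*(6) = 36; iterating: f(2)=36, f(3)=99, f(4)=306, f(5)=909, f(6)=2736, f(7)=8199, f(8)=24606, f(9)=73809, f(10)=221436, f(11)=664299; answer 664299

664299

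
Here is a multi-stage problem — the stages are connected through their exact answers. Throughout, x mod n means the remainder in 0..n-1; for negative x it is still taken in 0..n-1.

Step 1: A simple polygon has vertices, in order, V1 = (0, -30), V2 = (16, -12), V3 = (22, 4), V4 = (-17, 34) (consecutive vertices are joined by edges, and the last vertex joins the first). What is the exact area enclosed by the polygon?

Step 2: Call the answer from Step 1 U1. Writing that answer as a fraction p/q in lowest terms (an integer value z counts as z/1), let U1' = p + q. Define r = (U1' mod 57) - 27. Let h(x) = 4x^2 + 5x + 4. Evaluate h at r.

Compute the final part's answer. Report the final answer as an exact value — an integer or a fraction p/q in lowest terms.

Step 1: cross terms: (0*-12 - 16*-30)=480, (16*4 - 22*-12)=328, (22*34 - -17*4)=816, (-17*-30 - 0*34)=510; twice the area = |2134| = 2134; area = 1067; answer 1067
Step 2: U1 = 1067; threaded value p + q = 1068; r = 15; 4*(15)^2 + 5*(15)^1 + 4 = (900) + (75) + (4) = 979; answer 979

979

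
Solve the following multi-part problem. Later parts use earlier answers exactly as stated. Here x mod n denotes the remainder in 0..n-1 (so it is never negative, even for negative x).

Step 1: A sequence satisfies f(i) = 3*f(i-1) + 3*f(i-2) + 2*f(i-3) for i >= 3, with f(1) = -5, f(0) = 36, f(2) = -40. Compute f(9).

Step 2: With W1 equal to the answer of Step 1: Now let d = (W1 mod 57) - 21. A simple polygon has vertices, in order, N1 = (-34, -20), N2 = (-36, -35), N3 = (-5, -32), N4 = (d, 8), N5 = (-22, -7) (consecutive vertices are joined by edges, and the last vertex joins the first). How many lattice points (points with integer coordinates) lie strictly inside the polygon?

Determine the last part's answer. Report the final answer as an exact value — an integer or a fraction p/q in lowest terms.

Step 1: f(3) = 3*(-40) + 3*(-5) + 2*(36) = -63; iterating: f(3)=-63, f(4)=-319, f(5)=-1226, f(6)=-4761, f(7)=-18599, f(8)=-72532, f(9)=-282915; answer -282915
Step 2: W1 = -282915; d = 12; cross terms: (-34*-35 - -36*-20)=470, (-36*-32 - -5*-35)=977, (-5*8 - 12*-32)=344, (12*-7 - -22*8)=92, (-22*-20 - -34*-7)=202; twice the area = |2085| = 2085; area = 2085/2; boundary points = 1 + 1 + 1 + 1 + 1 = 5; strictly interior points = area - boundary/2 + 1 = 1041; answer 1041

1041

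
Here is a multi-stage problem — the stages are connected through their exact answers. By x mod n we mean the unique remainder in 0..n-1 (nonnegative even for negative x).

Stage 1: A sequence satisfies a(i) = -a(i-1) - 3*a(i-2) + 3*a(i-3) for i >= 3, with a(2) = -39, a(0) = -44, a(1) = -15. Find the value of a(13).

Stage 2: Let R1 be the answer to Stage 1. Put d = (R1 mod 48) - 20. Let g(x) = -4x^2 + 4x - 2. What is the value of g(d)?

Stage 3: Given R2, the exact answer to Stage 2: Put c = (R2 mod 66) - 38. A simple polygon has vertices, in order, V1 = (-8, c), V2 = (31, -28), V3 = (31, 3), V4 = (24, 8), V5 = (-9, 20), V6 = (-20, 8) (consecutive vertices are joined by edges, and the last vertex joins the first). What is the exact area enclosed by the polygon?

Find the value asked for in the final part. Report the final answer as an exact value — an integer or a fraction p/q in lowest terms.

2815/2

Stage 1: a(3) = -1*(-39) - 3*(-15) + 3*(-44) = -48; iterating: a(3)=-48, a(4)=120, a(5)=-93, a(6)=-411, a(7)=1050, a(8)=-96, a(9)=-4287, a(10)=7725, a(11)=4848, a(12)=-40884, a(13)=49515; answer 49515
Stage 2: R1 = 49515; d = 7; -4*(7)^2 + 4*(7)^1 - 2 = (-196) + (28) + (-2) = -170; answer -170
Stage 3: R2 = -170; c = -10; cross terms: (-8*-28 - 31*-10)=534, (31*3 - 31*-28)=961, (31*8 - 24*3)=176, (24*20 - -9*8)=552, (-9*8 - -20*20)=328, (-20*-10 - -8*8)=264; twice the area = |2815| = 2815; area = 2815/2; answer 2815/2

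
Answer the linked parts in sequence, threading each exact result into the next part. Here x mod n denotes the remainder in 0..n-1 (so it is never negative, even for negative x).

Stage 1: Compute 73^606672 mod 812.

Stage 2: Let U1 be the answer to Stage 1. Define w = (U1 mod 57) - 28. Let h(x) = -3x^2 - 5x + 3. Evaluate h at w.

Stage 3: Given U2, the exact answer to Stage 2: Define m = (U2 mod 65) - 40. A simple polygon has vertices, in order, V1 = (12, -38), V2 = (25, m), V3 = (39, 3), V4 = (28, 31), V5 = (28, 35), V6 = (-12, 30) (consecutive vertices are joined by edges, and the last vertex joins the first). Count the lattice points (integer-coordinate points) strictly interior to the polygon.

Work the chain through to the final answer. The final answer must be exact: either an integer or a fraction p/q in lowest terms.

1586

Stage 1: squarings mod 812: 73^1=73, 73^2=457, 73^4=165, 73^8=429, 73^16=529, 73^32=513, 73^64=81, 73^128=65, 73^256=165, 73^512=429, 73^1024=529, 73^2048=513, 73^4096=81, 73^8192=65, 73^16384=165, 73^32768=429, 73^65536=529, 73^131072=513, 73^262144=81, 73^524288=65; 73^606672 = 73^16 * 73^64 * 73^128 * 73^256 * 73^16384 * 73^65536 * 73^524288 = 393 (mod 812); answer 393
Stage 2: U1 = 393; w = 23; -3*(23)^2 - 5*(23)^1 + 3 = (-1587) + (-115) + (3) = -1699; answer -1699
Stage 3: U2 = -1699; m = 16; cross terms: (12*16 - 25*-38)=1142, (25*3 - 39*16)=-549, (39*31 - 28*3)=1125, (28*35 - 28*31)=112, (28*30 - -12*35)=1260, (-12*-38 - 12*30)=96; twice the area = |3186| = 3186; area = 1593; boundary points = 1 + 1 + 1 + 4 + 5 + 4 = 16; strictly interior points = area - boundary/2 + 1 = 1586; answer 1586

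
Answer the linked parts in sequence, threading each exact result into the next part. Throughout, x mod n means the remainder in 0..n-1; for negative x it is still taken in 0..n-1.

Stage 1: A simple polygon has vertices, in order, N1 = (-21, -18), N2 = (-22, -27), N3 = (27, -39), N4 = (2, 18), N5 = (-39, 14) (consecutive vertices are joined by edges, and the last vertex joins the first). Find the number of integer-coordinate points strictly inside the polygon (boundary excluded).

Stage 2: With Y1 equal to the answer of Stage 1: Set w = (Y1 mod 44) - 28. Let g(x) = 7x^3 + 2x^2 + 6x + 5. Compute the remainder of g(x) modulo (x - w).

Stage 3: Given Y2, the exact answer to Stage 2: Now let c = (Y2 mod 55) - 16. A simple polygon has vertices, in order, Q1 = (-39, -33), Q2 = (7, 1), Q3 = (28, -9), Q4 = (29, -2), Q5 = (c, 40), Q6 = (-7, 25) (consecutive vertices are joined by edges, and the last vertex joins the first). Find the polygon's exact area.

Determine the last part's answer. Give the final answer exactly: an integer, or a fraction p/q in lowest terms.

1989

Stage 1: cross terms: (-21*-27 - -22*-18)=171, (-22*-39 - 27*-27)=1587, (27*18 - 2*-39)=564, (2*14 - -39*18)=730, (-39*-18 - -21*14)=996; twice the area = |4048| = 4048; area = 2024; boundary points = 1 + 1 + 1 + 1 + 2 = 6; strictly interior points = area - boundary/2 + 1 = 2022; answer 2022
Stage 2: Y1 = 2022; w = 14; remainder = value at the root: 7*(14)^3 + 2*(14)^2 + 6*(14)^1 + 5 = (19208) + (392) + (84) + (5) = 19689; answer 19689
Stage 3: Y2 = 19689; c = 38; cross terms: (-39*1 - 7*-33)=192, (7*-9 - 28*1)=-91, (28*-2 - 29*-9)=205, (29*40 - 38*-2)=1236, (38*25 - -7*40)=1230, (-7*-33 - -39*25)=1206; twice the area = |3978| = 3978; area = 1989; answer 1989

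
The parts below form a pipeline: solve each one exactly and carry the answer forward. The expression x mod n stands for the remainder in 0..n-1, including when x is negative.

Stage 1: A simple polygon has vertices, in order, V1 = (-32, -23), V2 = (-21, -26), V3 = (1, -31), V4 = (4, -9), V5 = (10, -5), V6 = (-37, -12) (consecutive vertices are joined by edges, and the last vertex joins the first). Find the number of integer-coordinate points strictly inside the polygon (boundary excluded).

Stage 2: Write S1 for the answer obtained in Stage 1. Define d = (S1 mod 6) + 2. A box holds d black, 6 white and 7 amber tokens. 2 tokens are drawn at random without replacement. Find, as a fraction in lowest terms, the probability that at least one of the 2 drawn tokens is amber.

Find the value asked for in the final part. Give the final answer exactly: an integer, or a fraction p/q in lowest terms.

Stage 1: cross terms: (-32*-26 - -21*-23)=349, (-21*-31 - 1*-26)=677, (1*-9 - 4*-31)=115, (4*-5 - 10*-9)=70, (10*-12 - -37*-5)=-305, (-37*-23 - -32*-12)=467; twice the area = |1373| = 1373; area = 1373/2; boundary points = 1 + 1 + 1 + 2 + 1 + 1 = 7; strictly interior points = area - boundary/2 + 1 = 684; answer 684
Stage 2: S1 = 684; d = 2; total draws C(15,2) = 105; complement C(8,2) = 28; favorable 105 - 28 = 77; P = 11/15; answer 11/15

11/15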